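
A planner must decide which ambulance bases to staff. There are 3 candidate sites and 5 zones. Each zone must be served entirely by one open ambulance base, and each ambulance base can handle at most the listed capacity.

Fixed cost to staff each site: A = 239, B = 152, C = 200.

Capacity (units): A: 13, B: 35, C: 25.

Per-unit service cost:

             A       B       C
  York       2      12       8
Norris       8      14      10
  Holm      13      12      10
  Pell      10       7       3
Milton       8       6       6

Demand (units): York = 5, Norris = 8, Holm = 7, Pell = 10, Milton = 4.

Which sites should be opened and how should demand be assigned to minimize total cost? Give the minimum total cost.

Open {B}: York→B 12·5=60, Norris→B 14·8=112, Holm→B 12·7=84, Pell→B 7·10=70, Milton→B 6·4=24.
Loads: B carries 34/35. Service 350; fixed 152; total 502.
Next best feasible plan costs 610.

Minimum total cost: 502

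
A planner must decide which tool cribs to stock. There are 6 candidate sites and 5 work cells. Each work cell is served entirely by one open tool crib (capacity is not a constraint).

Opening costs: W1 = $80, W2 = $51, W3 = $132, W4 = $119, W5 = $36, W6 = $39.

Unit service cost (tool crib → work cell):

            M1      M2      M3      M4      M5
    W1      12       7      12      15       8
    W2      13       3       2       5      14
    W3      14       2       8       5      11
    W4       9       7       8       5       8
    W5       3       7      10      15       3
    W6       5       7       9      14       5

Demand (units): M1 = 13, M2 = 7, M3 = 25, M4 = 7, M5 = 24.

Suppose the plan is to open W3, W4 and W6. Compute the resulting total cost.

Each work cell is assigned to its cheapest site among the open ones.
{W3, W4, W6}: M1→W6 5·13=65, M2→W3 2·7=14, M3→W3 8·25=200, M4→W3 5·7=35, M5→W6 5·24=120. Service 434; fixed 290; total 724.

Total cost: 724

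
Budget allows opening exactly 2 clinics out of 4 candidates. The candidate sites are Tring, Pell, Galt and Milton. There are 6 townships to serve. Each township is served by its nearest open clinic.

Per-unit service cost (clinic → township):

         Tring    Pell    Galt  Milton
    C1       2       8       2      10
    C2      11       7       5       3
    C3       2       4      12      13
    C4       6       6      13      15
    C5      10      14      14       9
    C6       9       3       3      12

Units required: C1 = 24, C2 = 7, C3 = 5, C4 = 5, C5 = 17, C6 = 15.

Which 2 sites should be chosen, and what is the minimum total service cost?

With exactly 2 open, each township uses its cheapest among the chosen.
{Tring, Galt}: C1→Tring 2·24=48, C2→Galt 5·7=35, C3→Tring 2·5=10, C4→Tring 6·5=30, C5→Tring 10·17=170, C6→Galt 3·15=45. Service cost 338.
{Tring, Pell}: service cost 352
{Galt, Milton}: service cost 392
Among all 6 size-2 choices, {Tring, Galt} is lowest.

Choose Tring and Galt; total service cost 338.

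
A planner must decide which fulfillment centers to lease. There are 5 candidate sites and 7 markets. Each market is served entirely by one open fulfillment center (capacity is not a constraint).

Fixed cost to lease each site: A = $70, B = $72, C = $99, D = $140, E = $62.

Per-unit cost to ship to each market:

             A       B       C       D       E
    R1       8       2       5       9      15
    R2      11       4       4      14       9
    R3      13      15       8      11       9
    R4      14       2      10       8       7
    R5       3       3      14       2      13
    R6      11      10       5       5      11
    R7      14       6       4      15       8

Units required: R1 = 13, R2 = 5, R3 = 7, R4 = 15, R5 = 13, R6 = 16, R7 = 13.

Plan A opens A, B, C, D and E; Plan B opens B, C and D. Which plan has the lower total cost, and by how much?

Plan B is cheaper by 132.

Plan A: {A, B, C, D, E}: R1→B 2·13=26, R2→B 4·5=20, R3→C 8·7=56, R4→B 2·15=30, R5→D 2·13=26, R6→C 5·16=80, R7→C 4·13=52. Service 290; fixed 443; total 733.
Plan B: {B, C, D}: R1→B 2·13=26, R2→B 4·5=20, R3→C 8·7=56, R4→B 2·15=30, R5→D 2·13=26, R6→C 5·16=80, R7→C 4·13=52. Service 290; fixed 311; total 601.
Difference: |733 − 601| = 132.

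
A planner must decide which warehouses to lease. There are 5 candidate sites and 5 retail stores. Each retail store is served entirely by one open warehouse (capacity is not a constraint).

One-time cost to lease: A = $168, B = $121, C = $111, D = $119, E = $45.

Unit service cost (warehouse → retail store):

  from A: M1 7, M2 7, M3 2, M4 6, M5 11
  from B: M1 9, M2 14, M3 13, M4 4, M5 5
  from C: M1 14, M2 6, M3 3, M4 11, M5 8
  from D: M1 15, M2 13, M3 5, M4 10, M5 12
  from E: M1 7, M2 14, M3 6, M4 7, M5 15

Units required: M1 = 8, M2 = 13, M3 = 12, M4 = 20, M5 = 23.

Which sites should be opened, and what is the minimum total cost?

For any fixed open set, each retail store goes to its cheapest open site; total = fixed + service.
{B, C}: M1→B 9·8=72, M2→C 6·13=78, M3→C 3·12=36, M4→B 4·20=80, M5→B 5·23=115. Service 381; fixed 232; total 613.
{B, C, E}: service 365 + fixed 277 = 642
{C, E}: M1→E 7·8=56, M2→C 6·13=78, M3→C 3·12=36, M4→E 7·20=140, M5→C 8·23=184. Service 494; fixed 156; total 650.
{A, B, C, D, E}: service 353 + fixed 564 = 917
No other subset beats 613.

Open B and C; minimum total cost 613.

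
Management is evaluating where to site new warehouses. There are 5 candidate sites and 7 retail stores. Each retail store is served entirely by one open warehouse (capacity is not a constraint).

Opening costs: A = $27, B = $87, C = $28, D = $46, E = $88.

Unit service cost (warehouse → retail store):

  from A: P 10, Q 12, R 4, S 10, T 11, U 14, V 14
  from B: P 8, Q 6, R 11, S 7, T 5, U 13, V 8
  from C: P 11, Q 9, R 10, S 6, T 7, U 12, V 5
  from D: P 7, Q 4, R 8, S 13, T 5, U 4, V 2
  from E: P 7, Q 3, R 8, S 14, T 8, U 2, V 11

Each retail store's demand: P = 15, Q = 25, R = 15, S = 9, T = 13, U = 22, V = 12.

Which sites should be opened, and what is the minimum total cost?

For any fixed open set, each retail store goes to its cheapest open site; total = fixed + service.
{A, C, D}: P→D 7·15=105, Q→D 4·25=100, R→A 4·15=60, S→C 6·9=54, T→D 5·13=65, U→D 4·22=88, V→D 2·12=24. Service 496; fixed 101; total 597.
{A, D}: P→D 7·15=105, Q→D 4·25=100, R→A 4·15=60, S→A 10·9=90, T→D 5·13=65, U→D 4·22=88, V→D 2·12=24. Service 532; fixed 73; total 605.
{A, C, D, E}: service 427 + fixed 189 = 616
{A, B, C, D, E}: P→D 7·15=105, Q→E 3·25=75, R→A 4·15=60, S→C 6·9=54, T→B 5·13=65, U→E 2·22=44, V→D 2·12=24. Service 427; fixed 276; total 703.
No other subset beats 597.

Open A, C and D; minimum total cost 597.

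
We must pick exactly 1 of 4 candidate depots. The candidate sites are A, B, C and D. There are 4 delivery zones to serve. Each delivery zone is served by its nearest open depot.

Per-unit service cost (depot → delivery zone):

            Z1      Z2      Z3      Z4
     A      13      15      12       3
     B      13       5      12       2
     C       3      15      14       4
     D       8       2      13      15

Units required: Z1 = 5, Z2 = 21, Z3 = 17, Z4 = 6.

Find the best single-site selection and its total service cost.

Choose B only; total service cost 386.

With exactly 1 open, each delivery zone uses its cheapest among the chosen.
{B}: Z1→B 13·5=65, Z2→B 5·21=105, Z3→B 12·17=204, Z4→B 2·6=12. Service cost 386.
{D}: service cost 393
{C}: service cost 592
Among all 4 size-1 choices, {B} is lowest.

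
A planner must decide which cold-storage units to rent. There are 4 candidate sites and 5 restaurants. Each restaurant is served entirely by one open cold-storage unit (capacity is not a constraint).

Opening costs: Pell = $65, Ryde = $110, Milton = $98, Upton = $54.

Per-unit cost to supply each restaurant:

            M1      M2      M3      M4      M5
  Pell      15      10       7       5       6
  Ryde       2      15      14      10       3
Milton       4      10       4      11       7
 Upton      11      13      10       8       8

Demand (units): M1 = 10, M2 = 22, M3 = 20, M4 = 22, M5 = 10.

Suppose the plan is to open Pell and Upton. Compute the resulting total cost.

Each restaurant is assigned to its cheapest site among the open ones.
{Pell, Upton}: M1→Upton 11·10=110, M2→Pell 10·22=220, M3→Pell 7·20=140, M4→Pell 5·22=110, M5→Pell 6·10=60. Service 640; fixed 119; total 759.

Total cost: 759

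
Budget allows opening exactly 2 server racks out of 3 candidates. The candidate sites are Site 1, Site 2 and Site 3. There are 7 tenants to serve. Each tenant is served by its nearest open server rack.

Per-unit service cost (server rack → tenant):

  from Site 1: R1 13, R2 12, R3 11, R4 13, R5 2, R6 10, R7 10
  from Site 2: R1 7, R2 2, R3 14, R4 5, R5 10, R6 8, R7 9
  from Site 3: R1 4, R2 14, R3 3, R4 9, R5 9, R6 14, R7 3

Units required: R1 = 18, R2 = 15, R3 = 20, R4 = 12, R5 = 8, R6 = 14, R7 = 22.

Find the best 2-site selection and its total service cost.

With exactly 2 open, each tenant uses its cheapest among the chosen.
{Site 2, Site 3}: R1→Site 3 4·18=72, R2→Site 2 2·15=30, R3→Site 3 3·20=60, R4→Site 2 5·12=60, R5→Site 3 9·8=72, R6→Site 2 8·14=112, R7→Site 3 3·22=66. Service cost 472.
{Site 1, Site 3}: service cost 642
{Site 1, Site 2}: service cost 762
Among all 3 size-2 choices, {Site 2, Site 3} is lowest.

Choose Site 2 and Site 3; total service cost 472.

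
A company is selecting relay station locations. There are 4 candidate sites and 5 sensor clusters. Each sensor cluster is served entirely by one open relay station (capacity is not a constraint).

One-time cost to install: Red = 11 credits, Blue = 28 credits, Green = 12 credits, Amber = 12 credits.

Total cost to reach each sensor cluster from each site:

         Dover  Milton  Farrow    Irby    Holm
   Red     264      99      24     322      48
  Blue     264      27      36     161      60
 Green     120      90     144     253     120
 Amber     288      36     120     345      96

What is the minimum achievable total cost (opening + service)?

Minimum total cost: 431

For any fixed open set, each sensor cluster goes to its cheapest open site; total = fixed + service.
{Red, Blue, Green}: Dover→Green 120, Milton→Blue 27, Farrow→Red 24, Irby→Blue 161, Holm→Red 48. Service 380; fixed 51; total 431.
{Red, Blue, Green, Amber}: Dover→Green 120, Milton→Blue 27, Farrow→Red 24, Irby→Blue 161, Holm→Red 48. Service 380; fixed 63; total 443.
{Blue, Green}: service 404 + fixed 40 = 444
{Red}: service 757 + fixed 11 = 768
No other subset beats 431.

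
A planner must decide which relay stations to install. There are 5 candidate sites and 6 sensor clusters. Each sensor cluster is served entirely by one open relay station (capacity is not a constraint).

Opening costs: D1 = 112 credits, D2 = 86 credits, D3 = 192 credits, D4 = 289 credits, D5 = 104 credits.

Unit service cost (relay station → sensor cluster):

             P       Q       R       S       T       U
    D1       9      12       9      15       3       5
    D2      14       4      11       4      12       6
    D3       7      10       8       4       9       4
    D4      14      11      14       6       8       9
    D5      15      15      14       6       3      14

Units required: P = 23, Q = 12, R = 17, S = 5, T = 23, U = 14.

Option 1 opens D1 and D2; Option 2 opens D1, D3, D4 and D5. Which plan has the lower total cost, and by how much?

Option 1 is cheaper by 494.

Option 1: {D1, D2}: P→D1 9·23=207, Q→D2 4·12=48, R→D1 9·17=153, S→D2 4·5=20, T→D1 3·23=69, U→D1 5·14=70. Service 567; fixed 198; total 765.
Option 2: {D1, D3, D4, D5}: P→D3 7·23=161, Q→D3 10·12=120, R→D3 8·17=136, S→D3 4·5=20, T→D1 3·23=69, U→D3 4·14=56. Service 562; fixed 697; total 1259.
Difference: |765 − 1259| = 494.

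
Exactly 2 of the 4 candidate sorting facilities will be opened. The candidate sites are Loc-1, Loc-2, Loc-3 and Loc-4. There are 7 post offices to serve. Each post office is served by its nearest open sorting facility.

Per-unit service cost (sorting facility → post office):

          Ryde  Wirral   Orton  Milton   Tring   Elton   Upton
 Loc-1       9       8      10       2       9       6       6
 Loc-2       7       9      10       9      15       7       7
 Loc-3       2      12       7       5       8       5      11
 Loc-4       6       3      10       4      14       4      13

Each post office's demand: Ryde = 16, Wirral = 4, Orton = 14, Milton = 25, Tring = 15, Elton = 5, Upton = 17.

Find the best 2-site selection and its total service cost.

Choose Loc-1 and Loc-3; total service cost 459.

With exactly 2 open, each post office uses its cheapest among the chosen.
{Loc-1, Loc-3}: Ryde→Loc-3 2·16=32, Wirral→Loc-1 8·4=32, Orton→Loc-3 7·14=98, Milton→Loc-1 2·25=50, Tring→Loc-3 8·15=120, Elton→Loc-3 5·5=25, Upton→Loc-1 6·17=102. Service cost 459.
{Loc-1, Loc-4}: service cost 555
{Loc-2, Loc-3}: service cost 555
Among all 6 size-2 choices, {Loc-1, Loc-3} is lowest.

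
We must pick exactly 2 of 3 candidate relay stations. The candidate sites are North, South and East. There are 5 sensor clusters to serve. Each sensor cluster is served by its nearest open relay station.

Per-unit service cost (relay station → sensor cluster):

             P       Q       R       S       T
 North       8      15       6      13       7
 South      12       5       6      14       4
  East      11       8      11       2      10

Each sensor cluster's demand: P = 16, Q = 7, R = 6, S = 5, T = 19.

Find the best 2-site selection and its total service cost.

With exactly 2 open, each sensor cluster uses its cheapest among the chosen.
{South, East}: P→East 11·16=176, Q→South 5·7=35, R→South 6·6=36, S→East 2·5=10, T→South 4·19=76. Service cost 333.
{North, South}: service cost 340
{North, East}: service cost 363
Among all 3 size-2 choices, {South, East} is lowest.

Choose South and East; total service cost 333.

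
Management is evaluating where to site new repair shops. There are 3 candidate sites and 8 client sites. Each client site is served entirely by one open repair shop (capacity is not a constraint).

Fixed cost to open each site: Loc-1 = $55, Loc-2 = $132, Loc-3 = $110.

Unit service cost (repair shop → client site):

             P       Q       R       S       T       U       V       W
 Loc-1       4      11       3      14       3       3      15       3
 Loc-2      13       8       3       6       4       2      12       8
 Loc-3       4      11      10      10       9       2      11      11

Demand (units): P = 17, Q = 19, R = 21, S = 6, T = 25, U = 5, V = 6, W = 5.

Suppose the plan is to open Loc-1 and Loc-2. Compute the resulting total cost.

Each client site is assigned to its cheapest site among the open ones.
{Loc-1, Loc-2}: P→Loc-1 4·17=68, Q→Loc-2 8·19=152, R→Loc-1 3·21=63, S→Loc-2 6·6=36, T→Loc-1 3·25=75, U→Loc-2 2·5=10, V→Loc-2 12·6=72, W→Loc-1 3·5=15. Service 491; fixed 187; total 678.

Total cost: 678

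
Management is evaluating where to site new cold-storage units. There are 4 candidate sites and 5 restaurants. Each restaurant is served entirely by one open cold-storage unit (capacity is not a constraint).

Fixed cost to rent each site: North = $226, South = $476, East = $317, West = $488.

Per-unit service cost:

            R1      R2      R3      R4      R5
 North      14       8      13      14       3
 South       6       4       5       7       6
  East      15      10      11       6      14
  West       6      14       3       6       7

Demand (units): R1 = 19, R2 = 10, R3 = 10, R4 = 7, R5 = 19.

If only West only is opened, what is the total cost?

Total cost: 947

Each restaurant is assigned to its cheapest site among the open ones.
{West}: R1→West 6·19=114, R2→West 14·10=140, R3→West 3·10=30, R4→West 6·7=42, R5→West 7·19=133. Service 459; fixed 488; total 947.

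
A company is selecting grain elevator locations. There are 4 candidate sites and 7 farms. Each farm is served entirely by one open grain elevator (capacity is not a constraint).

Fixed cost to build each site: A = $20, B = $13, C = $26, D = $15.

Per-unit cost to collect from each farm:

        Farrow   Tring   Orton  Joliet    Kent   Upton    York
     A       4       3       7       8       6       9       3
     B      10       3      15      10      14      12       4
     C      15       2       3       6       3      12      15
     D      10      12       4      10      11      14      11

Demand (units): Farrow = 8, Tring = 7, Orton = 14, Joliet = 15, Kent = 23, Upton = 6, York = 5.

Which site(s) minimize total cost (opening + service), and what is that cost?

For any fixed open set, each farm goes to its cheapest open site; total = fixed + service.
{A, C}: Farrow→A 4·8=32, Tring→C 2·7=14, Orton→C 3·14=42, Joliet→C 6·15=90, Kent→C 3·23=69, Upton→A 9·6=54, York→A 3·5=15. Service 316; fixed 46; total 362.
{A, B, C}: Farrow→A 4·8=32, Tring→C 2·7=14, Orton→C 3·14=42, Joliet→C 6·15=90, Kent→C 3·23=69, Upton→A 9·6=54, York→A 3·5=15. Service 316; fixed 59; total 375.
{A, C, D}: service 316 + fixed 61 = 377
{A, B, C, D}: Farrow→A 4·8=32, Tring→C 2·7=14, Orton→C 3·14=42, Joliet→C 6·15=90, Kent→C 3·23=69, Upton→A 9·6=54, York→A 3·5=15. Service 316; fixed 74; total 390.
(All 15 nonempty subsets were checked; A and C is lowest.)

Open A and C; minimum total cost 362.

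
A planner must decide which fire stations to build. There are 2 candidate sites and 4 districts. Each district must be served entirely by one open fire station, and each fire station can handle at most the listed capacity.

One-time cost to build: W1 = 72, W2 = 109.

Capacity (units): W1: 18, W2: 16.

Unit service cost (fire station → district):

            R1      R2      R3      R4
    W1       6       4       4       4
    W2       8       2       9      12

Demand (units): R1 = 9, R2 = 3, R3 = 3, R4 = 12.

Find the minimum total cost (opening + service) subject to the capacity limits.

Open {W1, W2}: R1→W2 8·9=72, R2→W2 2·3=6, R3→W1 4·3=12, R4→W1 4·12=48.
Loads: W1 carries 15/18, W2 carries 12/16. Service 138; fixed 181; total 319.
Next best feasible plan costs 325.

Minimum total cost: 319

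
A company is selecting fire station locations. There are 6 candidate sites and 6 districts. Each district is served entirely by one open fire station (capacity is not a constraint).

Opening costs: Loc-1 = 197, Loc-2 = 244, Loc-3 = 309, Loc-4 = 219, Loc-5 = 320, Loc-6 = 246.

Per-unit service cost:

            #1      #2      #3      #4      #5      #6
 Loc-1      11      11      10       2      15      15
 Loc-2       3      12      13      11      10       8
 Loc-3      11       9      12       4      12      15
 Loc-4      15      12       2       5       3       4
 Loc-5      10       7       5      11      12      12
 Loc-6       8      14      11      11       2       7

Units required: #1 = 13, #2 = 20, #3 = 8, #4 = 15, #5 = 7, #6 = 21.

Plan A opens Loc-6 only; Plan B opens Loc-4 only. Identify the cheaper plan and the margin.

Plan A: {Loc-6}: #1→Loc-6 8·13=104, #2→Loc-6 14·20=280, #3→Loc-6 11·8=88, #4→Loc-6 11·15=165, #5→Loc-6 2·7=14, #6→Loc-6 7·21=147. Service 798; fixed 246; total 1044.
Plan B: {Loc-4}: #1→Loc-4 15·13=195, #2→Loc-4 12·20=240, #3→Loc-4 2·8=16, #4→Loc-4 5·15=75, #5→Loc-4 3·7=21, #6→Loc-4 4·21=84. Service 631; fixed 219; total 850.
Difference: |1044 − 850| = 194.

Plan B is cheaper by 194.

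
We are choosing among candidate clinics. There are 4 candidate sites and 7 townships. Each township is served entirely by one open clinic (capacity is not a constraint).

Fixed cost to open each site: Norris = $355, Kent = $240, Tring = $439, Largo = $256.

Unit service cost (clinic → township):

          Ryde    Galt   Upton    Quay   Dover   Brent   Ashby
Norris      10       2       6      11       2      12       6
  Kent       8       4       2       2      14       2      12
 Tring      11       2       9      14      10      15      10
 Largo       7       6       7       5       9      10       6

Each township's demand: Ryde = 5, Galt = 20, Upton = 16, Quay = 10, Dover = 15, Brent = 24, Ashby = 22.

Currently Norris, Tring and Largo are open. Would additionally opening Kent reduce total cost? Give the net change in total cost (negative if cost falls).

Yes — net change −46 (cost falls by 46).

Current service cost with {Norris, Tring, Largo}: 623.
Adding Kent: each township re-picks its cheapest; new service cost 337, saving 286.
Extra fixed cost: 240. Net change = 240 − 286 = -46.
(Totals: 1673 → 1627.)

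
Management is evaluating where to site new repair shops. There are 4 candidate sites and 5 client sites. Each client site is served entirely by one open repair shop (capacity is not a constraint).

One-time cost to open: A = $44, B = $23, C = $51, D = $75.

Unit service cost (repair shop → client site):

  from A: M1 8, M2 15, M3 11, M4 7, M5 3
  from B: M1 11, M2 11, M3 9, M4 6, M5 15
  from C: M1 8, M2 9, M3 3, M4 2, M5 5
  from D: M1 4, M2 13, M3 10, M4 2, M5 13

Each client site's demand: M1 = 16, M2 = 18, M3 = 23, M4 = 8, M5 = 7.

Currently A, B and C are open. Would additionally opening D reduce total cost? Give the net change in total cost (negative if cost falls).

Current service cost with {A, B, C}: 396.
Adding D: each client site re-picks its cheapest; new service cost 332, saving 64.
Extra fixed cost: 75. Net change = 75 − 64 = 11.
(Totals: 514 → 525.)

No — net change +11 (cost rises by 11).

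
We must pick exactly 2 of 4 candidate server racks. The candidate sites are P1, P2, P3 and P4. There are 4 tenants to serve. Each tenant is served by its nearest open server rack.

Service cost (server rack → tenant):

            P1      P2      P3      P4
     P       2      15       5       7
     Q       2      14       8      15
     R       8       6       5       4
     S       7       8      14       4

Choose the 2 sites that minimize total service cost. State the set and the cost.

Choose P1 and P4; total service cost 12.

With exactly 2 open, each tenant uses its cheapest among the chosen.
{P1, P4}: P→P1 2, Q→P1 2, R→P4 4, S→P4 4. Service cost 12.
{P1, P3}: service cost 16
{P1, P2}: service cost 17
Among all 6 size-2 choices, {P1, P4} is lowest.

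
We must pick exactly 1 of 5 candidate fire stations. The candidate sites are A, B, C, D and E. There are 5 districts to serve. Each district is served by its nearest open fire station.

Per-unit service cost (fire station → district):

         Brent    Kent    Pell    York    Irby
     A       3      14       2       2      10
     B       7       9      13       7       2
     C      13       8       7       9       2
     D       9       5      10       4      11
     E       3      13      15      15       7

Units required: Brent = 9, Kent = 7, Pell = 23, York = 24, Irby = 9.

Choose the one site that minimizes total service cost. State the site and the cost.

With exactly 1 open, each district uses its cheapest among the chosen.
{A}: Brent→A 3·9=27, Kent→A 14·7=98, Pell→A 2·23=46, York→A 2·24=48, Irby→A 10·9=90. Service cost 309.
{D}: service cost 541
{C}: service cost 568
Among all 5 size-1 choices, {A} is lowest.

Choose A only; total service cost 309.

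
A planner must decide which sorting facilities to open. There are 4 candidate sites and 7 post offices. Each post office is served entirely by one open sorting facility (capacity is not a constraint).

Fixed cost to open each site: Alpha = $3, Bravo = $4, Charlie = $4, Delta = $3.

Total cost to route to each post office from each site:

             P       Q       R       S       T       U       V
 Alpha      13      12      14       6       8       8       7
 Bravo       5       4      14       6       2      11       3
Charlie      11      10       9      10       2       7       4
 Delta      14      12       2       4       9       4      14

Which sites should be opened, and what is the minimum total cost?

Open Bravo and Delta; minimum total cost 31.

For any fixed open set, each post office goes to its cheapest open site; total = fixed + service.
{Bravo, Delta}: P→Bravo 5, Q→Bravo 4, R→Delta 2, S→Delta 4, T→Bravo 2, U→Delta 4, V→Bravo 3. Service 24; fixed 7; total 31.
{Alpha, Bravo, Delta}: P→Bravo 5, Q→Bravo 4, R→Delta 2, S→Delta 4, T→Bravo 2, U→Delta 4, V→Bravo 3. Service 24; fixed 10; total 34.
{Bravo, Charlie, Delta}: service 24 + fixed 11 = 35
{Alpha, Bravo, Charlie, Delta}: P→Bravo 5, Q→Bravo 4, R→Delta 2, S→Delta 4, T→Bravo 2, U→Delta 4, V→Bravo 3. Service 24; fixed 14; total 38.
No other subset beats 31.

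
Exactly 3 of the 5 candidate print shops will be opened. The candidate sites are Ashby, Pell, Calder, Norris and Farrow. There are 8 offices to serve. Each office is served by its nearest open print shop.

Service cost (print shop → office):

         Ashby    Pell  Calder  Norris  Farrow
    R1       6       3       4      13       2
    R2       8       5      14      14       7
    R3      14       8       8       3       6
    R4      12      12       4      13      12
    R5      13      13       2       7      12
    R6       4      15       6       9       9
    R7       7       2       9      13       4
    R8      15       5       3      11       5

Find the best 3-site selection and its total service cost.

With exactly 3 open, each office uses its cheapest among the chosen.
{Pell, Calder, Norris}: R1→Pell 3, R2→Pell 5, R3→Norris 3, R4→Calder 4, R5→Calder 2, R6→Calder 6, R7→Pell 2, R8→Calder 3. Service cost 28.
{Pell, Calder, Farrow}: service cost 30
{Ashby, Pell, Calder}: service cost 31
Among all 10 size-3 choices, {Pell, Calder, Norris} is lowest.

Choose Pell, Calder and Norris; total service cost 28.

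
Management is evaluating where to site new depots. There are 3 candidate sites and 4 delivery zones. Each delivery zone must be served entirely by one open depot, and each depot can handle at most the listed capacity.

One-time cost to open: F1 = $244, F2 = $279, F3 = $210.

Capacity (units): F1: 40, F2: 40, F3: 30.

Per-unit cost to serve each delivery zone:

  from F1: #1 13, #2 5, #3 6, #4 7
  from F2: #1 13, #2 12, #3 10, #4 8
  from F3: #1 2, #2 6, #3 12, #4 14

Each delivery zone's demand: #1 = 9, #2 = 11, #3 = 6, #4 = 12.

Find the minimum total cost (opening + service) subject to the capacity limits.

Open {F1}: #1→F1 13·9=117, #2→F1 5·11=55, #3→F1 6·6=36, #4→F1 7·12=84.
Loads: F1 carries 38/40. Service 292; fixed 244; total 536.
Next best feasible plan costs 647.

Minimum total cost: 536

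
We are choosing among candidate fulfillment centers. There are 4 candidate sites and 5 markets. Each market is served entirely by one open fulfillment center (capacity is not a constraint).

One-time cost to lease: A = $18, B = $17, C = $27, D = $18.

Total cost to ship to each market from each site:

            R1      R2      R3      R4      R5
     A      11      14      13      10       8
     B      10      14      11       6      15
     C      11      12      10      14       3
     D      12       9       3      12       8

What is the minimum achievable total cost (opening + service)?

For any fixed open set, each market goes to its cheapest open site; total = fixed + service.
{D}: R1→D 12, R2→D 9, R3→D 3, R4→D 12, R5→D 8. Service 44; fixed 18; total 62.
{B, D}: service 36 + fixed 35 = 71
{B}: service 56 + fixed 17 = 73
{A, B, C, D}: service 31 + fixed 80 = 111
No other subset beats 62.

Minimum total cost: 62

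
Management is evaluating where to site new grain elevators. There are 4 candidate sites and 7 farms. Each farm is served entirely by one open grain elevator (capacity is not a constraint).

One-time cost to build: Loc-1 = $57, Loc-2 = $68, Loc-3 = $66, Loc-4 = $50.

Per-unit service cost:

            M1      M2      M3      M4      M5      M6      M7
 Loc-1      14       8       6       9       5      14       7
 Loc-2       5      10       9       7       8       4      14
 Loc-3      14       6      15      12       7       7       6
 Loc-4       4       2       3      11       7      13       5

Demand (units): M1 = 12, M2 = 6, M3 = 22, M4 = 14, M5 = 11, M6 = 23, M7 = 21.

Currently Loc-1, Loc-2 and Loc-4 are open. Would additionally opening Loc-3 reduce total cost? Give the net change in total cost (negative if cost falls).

Current service cost with {Loc-1, Loc-2, Loc-4}: 476.
Adding Loc-3: each farm re-picks its cheapest; new service cost 476, saving 0.
Extra fixed cost: 66. Net change = 66 − 0 = 66.
(Totals: 651 → 717.)

No — net change +66 (cost rises by 66).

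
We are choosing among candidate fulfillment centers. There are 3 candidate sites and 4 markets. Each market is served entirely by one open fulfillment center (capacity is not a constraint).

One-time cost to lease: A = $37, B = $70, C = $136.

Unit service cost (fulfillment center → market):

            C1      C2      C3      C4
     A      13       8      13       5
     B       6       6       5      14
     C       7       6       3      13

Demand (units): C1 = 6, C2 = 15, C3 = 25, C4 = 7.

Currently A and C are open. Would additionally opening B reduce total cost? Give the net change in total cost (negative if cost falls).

No — net change +64 (cost rises by 64).

Current service cost with {A, C}: 242.
Adding B: each market re-picks its cheapest; new service cost 236, saving 6.
Extra fixed cost: 70. Net change = 70 − 6 = 64.
(Totals: 415 → 479.)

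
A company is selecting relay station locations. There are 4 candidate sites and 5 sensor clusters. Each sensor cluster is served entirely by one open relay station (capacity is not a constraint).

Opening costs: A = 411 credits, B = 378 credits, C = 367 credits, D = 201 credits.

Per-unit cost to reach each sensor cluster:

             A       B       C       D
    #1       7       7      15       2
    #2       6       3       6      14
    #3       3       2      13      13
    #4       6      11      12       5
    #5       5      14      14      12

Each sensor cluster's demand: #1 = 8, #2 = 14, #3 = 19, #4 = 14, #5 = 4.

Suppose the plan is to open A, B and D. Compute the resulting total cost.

Total cost: 1176

Each sensor cluster is assigned to its cheapest site among the open ones.
{A, B, D}: #1→D 2·8=16, #2→B 3·14=42, #3→B 2·19=38, #4→D 5·14=70, #5→A 5·4=20. Service 186; fixed 990; total 1176.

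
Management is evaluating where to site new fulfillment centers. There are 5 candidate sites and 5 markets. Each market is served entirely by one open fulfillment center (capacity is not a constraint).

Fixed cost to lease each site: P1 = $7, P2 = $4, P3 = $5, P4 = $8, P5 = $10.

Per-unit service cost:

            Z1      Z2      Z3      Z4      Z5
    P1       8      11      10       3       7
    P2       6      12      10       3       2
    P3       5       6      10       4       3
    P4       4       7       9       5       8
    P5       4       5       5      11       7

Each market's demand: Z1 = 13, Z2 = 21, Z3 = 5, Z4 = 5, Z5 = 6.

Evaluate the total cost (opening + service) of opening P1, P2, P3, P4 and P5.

Each market is assigned to its cheapest site among the open ones.
{P1, P2, P3, P4, P5}: Z1→P4 4·13=52, Z2→P5 5·21=105, Z3→P5 5·5=25, Z4→P1 3·5=15, Z5→P2 2·6=12. Service 209; fixed 34; total 243.

Total cost: 243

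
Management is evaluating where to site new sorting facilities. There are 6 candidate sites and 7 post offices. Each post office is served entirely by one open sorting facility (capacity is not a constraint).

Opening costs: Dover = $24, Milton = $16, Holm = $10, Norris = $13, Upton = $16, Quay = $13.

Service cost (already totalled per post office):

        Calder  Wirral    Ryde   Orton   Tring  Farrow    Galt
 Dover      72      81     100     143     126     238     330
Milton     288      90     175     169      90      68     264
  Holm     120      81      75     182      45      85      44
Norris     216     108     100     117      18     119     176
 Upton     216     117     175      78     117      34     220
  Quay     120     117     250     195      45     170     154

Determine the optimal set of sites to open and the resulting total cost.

Open Dover, Holm, Norris and Upton; minimum total cost 465.

For any fixed open set, each post office goes to its cheapest open site; total = fixed + service.
{Dover, Holm, Norris, Upton}: Calder→Dover 72, Wirral→Dover 81, Ryde→Holm 75, Orton→Upton 78, Tring→Norris 18, Farrow→Upton 34, Galt→Holm 44. Service 402; fixed 63; total 465.
{Dover, Holm, Norris, Upton, Quay}: Calder→Dover 72, Wirral→Dover 81, Ryde→Holm 75, Orton→Upton 78, Tring→Norris 18, Farrow→Upton 34, Galt→Holm 44. Service 402; fixed 76; total 478.
{Dover, Holm, Upton}: service 429 + fixed 50 = 479
{Dover, Milton, Holm, Norris, Upton, Quay}: Calder→Dover 72, Wirral→Dover 81, Ryde→Holm 75, Orton→Upton 78, Tring→Norris 18, Farrow→Upton 34, Galt→Holm 44. Service 402; fixed 92; total 494.
No other subset beats 465.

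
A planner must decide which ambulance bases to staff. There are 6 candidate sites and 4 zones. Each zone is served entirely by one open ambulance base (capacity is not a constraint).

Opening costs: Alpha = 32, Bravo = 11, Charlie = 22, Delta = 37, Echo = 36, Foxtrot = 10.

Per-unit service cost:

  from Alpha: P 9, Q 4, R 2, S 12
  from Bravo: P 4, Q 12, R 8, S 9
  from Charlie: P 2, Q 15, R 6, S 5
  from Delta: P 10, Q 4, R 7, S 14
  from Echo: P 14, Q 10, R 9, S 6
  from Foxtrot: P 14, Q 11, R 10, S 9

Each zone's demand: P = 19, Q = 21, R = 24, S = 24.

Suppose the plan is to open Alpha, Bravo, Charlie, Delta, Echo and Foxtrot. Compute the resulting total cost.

Total cost: 438

Each zone is assigned to its cheapest site among the open ones.
{Alpha, Bravo, Charlie, Delta, Echo, Foxtrot}: P→Charlie 2·19=38, Q→Alpha 4·21=84, R→Alpha 2·24=48, S→Charlie 5·24=120. Service 290; fixed 148; total 438.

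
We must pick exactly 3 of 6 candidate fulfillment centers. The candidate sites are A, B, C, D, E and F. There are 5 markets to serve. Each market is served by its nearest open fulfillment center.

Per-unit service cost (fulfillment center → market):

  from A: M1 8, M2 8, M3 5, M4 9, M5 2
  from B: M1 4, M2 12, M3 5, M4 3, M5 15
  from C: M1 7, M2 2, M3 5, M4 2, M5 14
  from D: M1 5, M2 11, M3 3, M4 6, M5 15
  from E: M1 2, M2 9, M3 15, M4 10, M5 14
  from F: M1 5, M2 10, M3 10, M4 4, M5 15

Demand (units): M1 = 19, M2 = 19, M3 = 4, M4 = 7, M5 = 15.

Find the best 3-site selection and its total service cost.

With exactly 3 open, each market uses its cheapest among the chosen.
{A, C, E}: M1→E 2·19=38, M2→C 2·19=38, M3→A 5·4=20, M4→C 2·7=14, M5→A 2·15=30. Service cost 140.
{A, B, C}: service cost 178
{A, C, D}: service cost 189
Among all 20 size-3 choices, {A, C, E} is lowest.

Choose A, C and E; total service cost 140.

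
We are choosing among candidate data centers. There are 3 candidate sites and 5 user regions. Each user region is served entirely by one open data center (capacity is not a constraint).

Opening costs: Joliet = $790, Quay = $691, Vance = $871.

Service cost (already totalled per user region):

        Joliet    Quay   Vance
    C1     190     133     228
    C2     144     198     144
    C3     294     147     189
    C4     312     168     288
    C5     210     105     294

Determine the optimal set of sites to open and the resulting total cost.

For any fixed open set, each user region goes to its cheapest open site; total = fixed + service.
{Quay}: C1→Quay 133, C2→Quay 198, C3→Quay 147, C4→Quay 168, C5→Quay 105. Service 751; fixed 691; total 1442.
{Joliet}: C1→Joliet 190, C2→Joliet 144, C3→Joliet 294, C4→Joliet 312, C5→Joliet 210. Service 1150; fixed 790; total 1940.
{Vance}: service 1143 + fixed 871 = 2014
{Joliet, Quay, Vance}: service 697 + fixed 2352 = 3049
No other subset beats 1442.

Open Quay only; minimum total cost 1442.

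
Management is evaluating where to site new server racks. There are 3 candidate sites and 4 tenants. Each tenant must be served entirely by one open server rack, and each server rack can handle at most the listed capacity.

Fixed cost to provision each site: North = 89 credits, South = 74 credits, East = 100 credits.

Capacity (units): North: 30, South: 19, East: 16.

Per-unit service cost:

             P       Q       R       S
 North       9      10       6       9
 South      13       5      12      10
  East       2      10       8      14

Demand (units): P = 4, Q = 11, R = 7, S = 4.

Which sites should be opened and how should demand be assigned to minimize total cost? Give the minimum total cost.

Open {North}: P→North 9·4=36, Q→North 10·11=110, R→North 6·7=42, S→North 9·4=36.
Loads: North carries 26/30. Service 224; fixed 89; total 313.
Next best feasible plan costs 332.

Minimum total cost: 313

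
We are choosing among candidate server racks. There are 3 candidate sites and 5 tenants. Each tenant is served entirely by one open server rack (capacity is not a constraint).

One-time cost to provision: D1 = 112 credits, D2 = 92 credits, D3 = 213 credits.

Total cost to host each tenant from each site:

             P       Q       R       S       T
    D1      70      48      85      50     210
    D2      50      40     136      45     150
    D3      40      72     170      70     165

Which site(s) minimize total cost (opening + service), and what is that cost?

For any fixed open set, each tenant goes to its cheapest open site; total = fixed + service.
{D2}: P→D2 50, Q→D2 40, R→D2 136, S→D2 45, T→D2 150. Service 421; fixed 92; total 513.
{D1, D2}: P→D2 50, Q→D2 40, R→D1 85, S→D2 45, T→D2 150. Service 370; fixed 204; total 574.
{D1}: service 463 + fixed 112 = 575
{D1, D2, D3}: service 360 + fixed 417 = 777
No other subset beats 513.

Open D2 only; minimum total cost 513.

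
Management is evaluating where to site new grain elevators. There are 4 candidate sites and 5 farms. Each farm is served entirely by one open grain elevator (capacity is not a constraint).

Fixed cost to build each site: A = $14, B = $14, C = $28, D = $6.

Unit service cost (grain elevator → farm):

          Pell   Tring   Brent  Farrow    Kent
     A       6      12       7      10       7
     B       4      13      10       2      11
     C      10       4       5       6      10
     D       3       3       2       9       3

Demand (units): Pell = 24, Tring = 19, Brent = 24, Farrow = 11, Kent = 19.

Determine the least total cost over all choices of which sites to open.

For any fixed open set, each farm goes to its cheapest open site; total = fixed + service.
{B, D}: Pell→D 3·24=72, Tring→D 3·19=57, Brent→D 2·24=48, Farrow→B 2·11=22, Kent→D 3·19=57. Service 256; fixed 20; total 276.
{A, B, D}: service 256 + fixed 34 = 290
{B, C, D}: Pell→D 3·24=72, Tring→D 3·19=57, Brent→D 2·24=48, Farrow→B 2·11=22, Kent→D 3·19=57. Service 256; fixed 48; total 304.
{A, B, C, D}: Pell→D 3·24=72, Tring→D 3·19=57, Brent→D 2·24=48, Farrow→B 2·11=22, Kent→D 3·19=57. Service 256; fixed 62; total 318.
No other subset beats 276.

Minimum total cost: 276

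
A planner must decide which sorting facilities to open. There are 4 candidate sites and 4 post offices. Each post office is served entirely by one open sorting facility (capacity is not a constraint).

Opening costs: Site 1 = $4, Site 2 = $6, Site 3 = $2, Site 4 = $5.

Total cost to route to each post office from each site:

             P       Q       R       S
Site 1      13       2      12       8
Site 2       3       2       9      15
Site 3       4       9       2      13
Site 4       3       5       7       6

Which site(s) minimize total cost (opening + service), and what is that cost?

For any fixed open set, each post office goes to its cheapest open site; total = fixed + service.
{Site 1, Site 3}: P→Site 3 4, Q→Site 1 2, R→Site 3 2, S→Site 1 8. Service 16; fixed 6; total 22.
{Site 3, Site 4}: P→Site 4 3, Q→Site 4 5, R→Site 3 2, S→Site 4 6. Service 16; fixed 7; total 23.
{Site 1, Site 3, Site 4}: service 13 + fixed 11 = 24
{Site 1, Site 2, Site 3, Site 4}: service 13 + fixed 17 = 30
No other subset beats 22.

Open Site 1 and Site 3; minimum total cost 22.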